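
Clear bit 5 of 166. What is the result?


166 & ~(1 << 5) = 134

134


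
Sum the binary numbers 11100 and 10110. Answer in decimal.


11100 + 10110 = 110010 = 50

50


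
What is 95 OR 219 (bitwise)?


0b1011111 | 0b11011011 = 0b11011111 = 223

223


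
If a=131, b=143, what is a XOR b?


131 ^ 143 = 12

12


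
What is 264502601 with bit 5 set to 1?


264502601 | (1 << 5) = 264502601 | 32 = 264502633

264502633


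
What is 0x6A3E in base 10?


6A3E hex = 27198 decimal

27198


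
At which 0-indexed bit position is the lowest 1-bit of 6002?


0b1011101110010. Lowest set bit at position 1

1


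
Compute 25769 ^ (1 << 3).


25769 ^ (1 << 3) = 25769 ^ 8 = 25761

25761


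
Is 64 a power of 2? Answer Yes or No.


0b1000000. Only one bit set => Yes

Yes


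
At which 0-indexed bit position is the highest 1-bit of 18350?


0b100011110101110. Highest set bit at position 14

14


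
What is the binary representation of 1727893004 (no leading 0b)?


1727893004 = 1100110111111011000111000001100 in binary

1100110111111011000111000001100


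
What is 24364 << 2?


0b101111100101100 << 2 = 0b10111110010110000 = 97456

97456


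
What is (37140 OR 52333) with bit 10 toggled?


Step 1: 37140 | 52333 = 56701
Step 2: 56701 ^ (1 << 10) = 56701 ^ 1024 = 55677

55677


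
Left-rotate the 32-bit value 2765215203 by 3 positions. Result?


Rotate 0b10100100110100011101010111100011 left by 3 (32-bit) = 0b100110100011101010111100011101 = 646885149

646885149


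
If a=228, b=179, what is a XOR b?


228 ^ 179 = 87

87


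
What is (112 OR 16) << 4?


Step 1: 112 | 16 = 112
Step 2: 112 << 4 = 1792

1792


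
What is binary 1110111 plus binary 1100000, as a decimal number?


1110111 + 1100000 = 11010111 = 215

215


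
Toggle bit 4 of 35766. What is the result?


35766 ^ (1 << 4) = 35766 ^ 16 = 35750

35750


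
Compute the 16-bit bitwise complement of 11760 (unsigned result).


~0b10110111110000 = 0b1101001000001111 = 53775 (16-bit unsigned)

53775


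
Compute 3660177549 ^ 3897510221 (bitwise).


0b11011010001010011110000010001101 ^ 0b11101000010011110100100101001101 = 0b110010011001101010100111000000 = 845588928

845588928


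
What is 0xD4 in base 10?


D4 hex = 212 decimal

212


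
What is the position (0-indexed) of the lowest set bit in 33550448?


0b1111111111111000001110000. Lowest set bit at position 4

4


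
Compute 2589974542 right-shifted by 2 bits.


0b10011010010111111110000000001110 >> 2 = 0b100110100101111111100000000011 = 647493635

647493635


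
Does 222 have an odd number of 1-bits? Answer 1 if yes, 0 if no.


0b11011110 has 6 ones => parity 0

0


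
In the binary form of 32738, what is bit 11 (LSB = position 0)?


0b111111111100010, position 11 = 1

1


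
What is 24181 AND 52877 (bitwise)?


0b101111001110101 & 0b1100111010001101 = 0b100111000000101 = 19973

19973


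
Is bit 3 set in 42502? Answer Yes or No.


0b1010011000000110, bit 3 = 0. No

No


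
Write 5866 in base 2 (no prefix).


5866 = 1011011101010 in binary

1011011101010


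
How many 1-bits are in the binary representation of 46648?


0b1011011000111000 has 8 set bits

8


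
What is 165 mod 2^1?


165 & 1 = 1

1


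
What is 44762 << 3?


0b1010111011011010 << 3 = 0b1010111011011010000 = 358096

358096


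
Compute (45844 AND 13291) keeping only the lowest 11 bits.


Step 1: 45844 & 13291 = 13056
Step 2: 13056 & 2047 = 768

768


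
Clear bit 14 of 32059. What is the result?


32059 & ~(1 << 14) = 15675

15675


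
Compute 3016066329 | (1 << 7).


3016066329 | (1 << 7) = 3016066329 | 128 = 3016066457

3016066457


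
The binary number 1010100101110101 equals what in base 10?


1010100101110101 in decimal = 43381

43381


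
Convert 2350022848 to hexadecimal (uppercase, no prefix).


2350022848 = 8C1280C0 hex

8C1280C0


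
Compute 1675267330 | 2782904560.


0b1100011110110101000110100000010 | 0b10100101110111111100000011110000 = 0b11100111110111111100110111110010 = 3890204146

3890204146


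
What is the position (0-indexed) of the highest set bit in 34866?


0b1000100000110010. Highest set bit at position 15

15


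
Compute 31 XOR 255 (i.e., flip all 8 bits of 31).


31 ^ 255 = 224

224


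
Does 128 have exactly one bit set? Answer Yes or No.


0b10000000. Only one bit set => Yes

Yes


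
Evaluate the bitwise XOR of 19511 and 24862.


0b100110000110111 ^ 0b110000100011110 = 0b10110100101001 = 11561

11561


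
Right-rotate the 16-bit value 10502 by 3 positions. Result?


Rotate 0b10100100000110 right by 3 (16-bit) = 0b1100010100100000 = 50464

50464


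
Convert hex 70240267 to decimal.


70240267 hex = 1881408103 decimal

1881408103


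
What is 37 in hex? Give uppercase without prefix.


37 = 25 hex

25


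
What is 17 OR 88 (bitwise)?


0b10001 | 0b1011000 = 0b1011001 = 89

89


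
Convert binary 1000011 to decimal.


1000011 in decimal = 67

67


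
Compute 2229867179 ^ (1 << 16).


2229867179 ^ (1 << 16) = 2229867179 ^ 65536 = 2229801643

2229801643


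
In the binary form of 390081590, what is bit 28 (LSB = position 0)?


0b10111010000000010110000110110, position 28 = 1

1


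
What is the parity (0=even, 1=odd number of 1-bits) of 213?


0b11010101 has 5 ones => parity 1

1


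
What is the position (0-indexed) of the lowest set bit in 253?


0b11111101. Lowest set bit at position 0

0


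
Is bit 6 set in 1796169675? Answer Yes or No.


0b1101011000011110101111111001011, bit 6 = 1. Yes

Yes


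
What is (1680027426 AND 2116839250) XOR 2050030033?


Step 1: 1680027426 & 2116839250 = 1679828738
Step 2: 1679828738 ^ 2050030033 = 504422099

504422099


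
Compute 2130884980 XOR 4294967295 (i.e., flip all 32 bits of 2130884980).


2130884980 ^ 4294967295 = 2164082315

2164082315


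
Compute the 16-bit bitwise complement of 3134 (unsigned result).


~0b110000111110 = 0b1111001111000001 = 62401 (16-bit unsigned)

62401


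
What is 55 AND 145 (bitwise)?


0b110111 & 0b10010001 = 0b10001 = 17

17


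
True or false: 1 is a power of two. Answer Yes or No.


0b1. Only one bit set => Yes

Yes


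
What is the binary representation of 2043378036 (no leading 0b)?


2043378036 = 1111001110010110111100101110100 in binary

1111001110010110111100101110100


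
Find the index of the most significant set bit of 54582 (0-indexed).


0b1101010100110110. Highest set bit at position 15

15


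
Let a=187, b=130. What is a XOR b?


187 ^ 130 = 57

57


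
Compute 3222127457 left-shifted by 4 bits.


0b11000000000011011100001101100001 << 4 = 0b110000000000110111000011011000010000 = 51554039312

51554039312


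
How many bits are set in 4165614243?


0b11111000010010100011101010100011 has 16 set bits

16


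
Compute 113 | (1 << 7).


113 | (1 << 7) = 113 | 128 = 241

241


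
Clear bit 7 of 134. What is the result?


134 & ~(1 << 7) = 6

6


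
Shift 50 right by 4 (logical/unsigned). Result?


0b110010 >> 4 = 0b11 = 3

3


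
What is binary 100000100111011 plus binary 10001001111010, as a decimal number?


100000100111011 + 10001001111010 = 110001110110101 = 25525

25525


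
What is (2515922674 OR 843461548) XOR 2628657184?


Step 1: 2515922674 | 843461548 = 3086483454
Step 2: 3086483454 ^ 2628657184 = 727310302

727310302


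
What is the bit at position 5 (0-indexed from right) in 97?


0b1100001, position 5 = 1

1


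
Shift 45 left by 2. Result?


0b101101 << 2 = 0b10110100 = 180

180


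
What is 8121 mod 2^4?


8121 & 15 = 9

9


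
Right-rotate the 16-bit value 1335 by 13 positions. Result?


Rotate 0b10100110111 right by 13 (16-bit) = 0b10100110111000 = 10680

10680


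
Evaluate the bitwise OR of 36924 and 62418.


0b1001000000111100 | 0b1111001111010010 = 0b1111001111111110 = 62462

62462


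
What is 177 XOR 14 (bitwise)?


0b10110001 ^ 0b1110 = 0b10111111 = 191

191


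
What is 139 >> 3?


0b10001011 >> 3 = 0b10001 = 17

17


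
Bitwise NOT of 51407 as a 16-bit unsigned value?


~0b1100100011001111 = 0b11011100110000 = 14128 (16-bit unsigned)

14128


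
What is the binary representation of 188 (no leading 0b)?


188 = 10111100 in binary

10111100


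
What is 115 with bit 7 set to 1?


115 | (1 << 7) = 115 | 128 = 243

243


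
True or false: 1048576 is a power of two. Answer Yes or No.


0b100000000000000000000. Only one bit set => Yes

Yes


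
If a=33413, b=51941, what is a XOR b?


33413 ^ 51941 = 18528

18528


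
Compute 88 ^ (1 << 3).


88 ^ (1 << 3) = 88 ^ 8 = 80

80


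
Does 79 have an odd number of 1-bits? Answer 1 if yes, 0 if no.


0b1001111 has 5 ones => parity 1

1


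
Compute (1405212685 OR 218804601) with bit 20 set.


Step 1: 1405212685 | 218804601 = 1607203197
Step 2: 1607203197 | (1 << 20) = 1607203197 | 1048576 = 1608251773

1608251773


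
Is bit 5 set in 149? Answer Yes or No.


0b10010101, bit 5 = 0. No

No


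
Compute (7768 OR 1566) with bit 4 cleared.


Step 1: 7768 | 1566 = 7774
Step 2: 7774 & ~(1 << 4) = 7758

7758


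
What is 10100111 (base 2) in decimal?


10100111 in decimal = 167

167


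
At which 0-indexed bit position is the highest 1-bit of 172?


0b10101100. Highest set bit at position 7

7


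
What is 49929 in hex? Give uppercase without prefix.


49929 = C309 hex

C309


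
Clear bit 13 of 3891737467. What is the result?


3891737467 & ~(1 << 13) = 3891729275

3891729275


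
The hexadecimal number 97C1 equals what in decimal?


97C1 hex = 38849 decimal

38849


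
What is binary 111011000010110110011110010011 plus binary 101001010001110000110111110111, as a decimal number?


111011000010110110011110010011 + 101001010001110000110111110111 = 1100100010100100111010110001010 = 1683125642

1683125642


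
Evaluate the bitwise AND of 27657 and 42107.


0b110110000001001 & 0b1010010001111011 = 0b10010000001001 = 9225

9225


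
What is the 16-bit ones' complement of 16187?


16187 ^ 65535 = 49348

49348


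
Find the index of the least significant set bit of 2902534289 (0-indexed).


0b10101101000000010010100010010001. Lowest set bit at position 0

0


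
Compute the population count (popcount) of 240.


0b11110000 has 4 set bits

4


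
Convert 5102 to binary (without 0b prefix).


5102 = 1001111101110 in binary

1001111101110


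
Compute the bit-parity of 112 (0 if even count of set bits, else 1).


0b1110000 has 3 ones => parity 1

1


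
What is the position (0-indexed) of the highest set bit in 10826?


0b10101001001010. Highest set bit at position 13

13


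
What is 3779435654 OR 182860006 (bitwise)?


0b11100001010001011001110010000110 | 0b1010111001100011100011100110 = 0b11101011111001111011110011100110 = 3957832934

3957832934


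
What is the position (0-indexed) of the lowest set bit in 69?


0b1000101. Lowest set bit at position 0

0


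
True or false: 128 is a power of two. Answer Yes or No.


0b10000000. Only one bit set => Yes

Yes


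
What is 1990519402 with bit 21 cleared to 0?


1990519402 & ~(1 << 21) = 1988422250

1988422250


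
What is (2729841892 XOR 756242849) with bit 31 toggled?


Step 1: 2729841892 ^ 756242849 = 2409975109
Step 2: 2409975109 ^ (1 << 31) = 2409975109 ^ 2147483648 = 262491461

262491461


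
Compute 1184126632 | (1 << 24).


1184126632 | (1 << 24) = 1184126632 | 16777216 = 1200903848

1200903848


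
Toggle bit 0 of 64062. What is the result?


64062 ^ (1 << 0) = 64062 ^ 1 = 64063

64063


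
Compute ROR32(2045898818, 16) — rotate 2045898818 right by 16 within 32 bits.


Rotate 0b1111001111100011111000001000010 right by 16 (32-bit) = 0b11110000010000100111100111110001 = 4030888433

4030888433


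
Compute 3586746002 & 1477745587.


0b11010101110010010110011010010010 & 0b1011000000101001001101110110011 = 0b1010000000000000000001010010010 = 1342177938

1342177938


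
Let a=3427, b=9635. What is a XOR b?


3427 ^ 9635 = 10432

10432


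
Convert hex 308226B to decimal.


308226B hex = 50864747 decimal

50864747


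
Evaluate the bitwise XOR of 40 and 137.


0b101000 ^ 0b10001001 = 0b10100001 = 161

161


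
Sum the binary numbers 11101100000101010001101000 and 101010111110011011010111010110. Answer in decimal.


11101100000101010001101000 + 101010111110011011010111010110 = 101110101010100000101000111110 = 782895678

782895678


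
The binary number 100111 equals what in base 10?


100111 in decimal = 39

39


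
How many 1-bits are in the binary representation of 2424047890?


0b10010000011111000000100100010010 has 11 set bits

11


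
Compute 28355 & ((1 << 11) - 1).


28355 & 2047 = 1731

1731


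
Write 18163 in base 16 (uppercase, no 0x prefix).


18163 = 46F3 hex

46F3


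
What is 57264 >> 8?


0b1101111110110000 >> 8 = 0b11011111 = 223

223


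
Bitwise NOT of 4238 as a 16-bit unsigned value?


~0b1000010001110 = 0b1110111101110001 = 61297 (16-bit unsigned)

61297


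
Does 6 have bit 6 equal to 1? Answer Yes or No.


0b110, bit 6 = 0. No

No


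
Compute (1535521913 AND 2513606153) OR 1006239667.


Step 1: 1535521913 & 2513606153 = 293737481
Step 2: 293737481 | 1006239667 = 1006370747

1006370747


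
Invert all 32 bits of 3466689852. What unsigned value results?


3466689852 ^ 4294967295 = 828277443

828277443


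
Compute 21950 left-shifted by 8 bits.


0b101010110111110 << 8 = 0b10101011011111000000000 = 5619200

5619200


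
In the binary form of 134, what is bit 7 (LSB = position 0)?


0b10000110, position 7 = 1

1


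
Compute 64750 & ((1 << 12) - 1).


64750 & 4095 = 3310

3310


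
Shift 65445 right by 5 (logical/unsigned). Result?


0b1111111110100101 >> 5 = 0b11111111101 = 2045

2045


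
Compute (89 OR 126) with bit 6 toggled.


Step 1: 89 | 126 = 127
Step 2: 127 ^ (1 << 6) = 127 ^ 64 = 63

63


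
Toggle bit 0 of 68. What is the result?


68 ^ (1 << 0) = 68 ^ 1 = 69

69


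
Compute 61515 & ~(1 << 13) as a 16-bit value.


61515 & ~(1 << 13) = 53323

53323


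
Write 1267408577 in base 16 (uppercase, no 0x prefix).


1267408577 = 4B8B1EC1 hex

4B8B1EC1


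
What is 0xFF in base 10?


FF hex = 255 decimal

255


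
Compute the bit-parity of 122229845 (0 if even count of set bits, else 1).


0b111010010010001010001010101 has 12 ones => parity 0

0


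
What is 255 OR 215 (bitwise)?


0b11111111 | 0b11010111 = 0b11111111 = 255

255


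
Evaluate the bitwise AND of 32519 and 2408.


0b111111100000111 & 0b100101101000 = 0b100100000000 = 2304

2304


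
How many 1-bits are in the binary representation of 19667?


0b100110011010011 has 8 set bits

8


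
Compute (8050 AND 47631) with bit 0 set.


Step 1: 8050 & 47631 = 6658
Step 2: 6658 | (1 << 0) = 6658 | 1 = 6659

6659


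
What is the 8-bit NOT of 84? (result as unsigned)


~0b1010100 = 0b10101011 = 171 (8-bit unsigned)

171


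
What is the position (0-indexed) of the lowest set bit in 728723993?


0b101011011011110111001000011001. Lowest set bit at position 0

0


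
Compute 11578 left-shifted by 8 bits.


0b10110100111010 << 8 = 0b1011010011101000000000 = 2963968

2963968


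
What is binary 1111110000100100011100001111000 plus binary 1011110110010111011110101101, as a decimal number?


1111110000100100011100001111000 + 1011110110010111011110101101 = 10001001111010111011000000100101 = 2313924645

2313924645


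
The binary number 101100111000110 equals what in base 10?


101100111000110 in decimal = 22982

22982


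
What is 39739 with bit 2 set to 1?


39739 | (1 << 2) = 39739 | 4 = 39743

39743


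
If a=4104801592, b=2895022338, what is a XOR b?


4104801592 ^ 2895022338 = 1478804538

1478804538


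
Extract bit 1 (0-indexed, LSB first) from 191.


0b10111111, position 1 = 1

1


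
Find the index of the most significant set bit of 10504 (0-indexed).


0b10100100001000. Highest set bit at position 13

13


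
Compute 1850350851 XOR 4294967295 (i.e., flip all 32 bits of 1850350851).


1850350851 ^ 4294967295 = 2444616444

2444616444


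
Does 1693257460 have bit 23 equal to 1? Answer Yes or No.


0b1100100111011010000111011110100, bit 23 = 1. Yes

Yes


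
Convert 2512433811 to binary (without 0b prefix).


2512433811 = 10010101110000001011001010010011 in binary

10010101110000001011001010010011


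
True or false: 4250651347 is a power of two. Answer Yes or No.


0b11111101010110111100101011010011. Multiple bits set => No

No


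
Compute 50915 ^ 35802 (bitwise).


0b1100011011100011 ^ 0b1000101111011010 = 0b100110100111001 = 19769

19769


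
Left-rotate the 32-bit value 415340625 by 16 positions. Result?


Rotate 0b11000110000011001100001010001 left by 16 (32-bit) = 0b10011000010100010001100011000001 = 2555451585

2555451585


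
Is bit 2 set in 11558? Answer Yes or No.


0b10110100100110, bit 2 = 1. Yes

Yes


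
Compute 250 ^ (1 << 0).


250 ^ (1 << 0) = 250 ^ 1 = 251

251


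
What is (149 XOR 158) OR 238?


Step 1: 149 ^ 158 = 11
Step 2: 11 | 238 = 239

239


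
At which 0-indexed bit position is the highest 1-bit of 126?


0b1111110. Highest set bit at position 6

6


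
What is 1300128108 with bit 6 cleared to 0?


1300128108 & ~(1 << 6) = 1300128044

1300128044


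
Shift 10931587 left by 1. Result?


0b101001101100110110000011 << 1 = 0b1010011011001101100000110 = 21863174

21863174


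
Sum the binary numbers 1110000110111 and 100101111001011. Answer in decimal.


1110000110111 + 100101111001011 = 110100000000010 = 26626

26626


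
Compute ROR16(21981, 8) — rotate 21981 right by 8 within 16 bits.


Rotate 0b101010111011101 right by 8 (16-bit) = 0b1101110101010101 = 56661

56661


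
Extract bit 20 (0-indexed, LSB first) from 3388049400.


0b11001001111100011000011111111000, position 20 = 1

1


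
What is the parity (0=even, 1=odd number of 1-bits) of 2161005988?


0b10000000110011100101010110100100 has 13 ones => parity 1

1


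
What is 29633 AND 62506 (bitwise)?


0b111001111000001 & 0b1111010000101010 = 0b111000000000000 = 28672

28672


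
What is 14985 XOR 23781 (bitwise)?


0b11101010001001 ^ 0b101110011100101 = 0b110011001101100 = 26220

26220


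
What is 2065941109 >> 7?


0b1111011001000111100001001110101 >> 7 = 0b111101100100011110000100 = 16140164

16140164


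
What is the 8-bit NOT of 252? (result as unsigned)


~0b11111100 = 0b11 = 3 (8-bit unsigned)

3


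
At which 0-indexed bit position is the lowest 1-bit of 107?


0b1101011. Lowest set bit at position 0

0


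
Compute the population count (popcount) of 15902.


0b11111000011110 has 9 set bits

9


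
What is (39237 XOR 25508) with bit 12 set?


Step 1: 39237 ^ 25508 = 64225
Step 2: 64225 | (1 << 12) = 64225 | 4096 = 64225

64225


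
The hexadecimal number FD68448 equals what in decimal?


FD68448 hex = 265716808 decimal

265716808


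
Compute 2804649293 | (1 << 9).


2804649293 | (1 << 9) = 2804649293 | 512 = 2804649805

2804649805


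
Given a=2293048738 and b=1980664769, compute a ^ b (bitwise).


2293048738 ^ 1980664769 = 4272139875

4272139875


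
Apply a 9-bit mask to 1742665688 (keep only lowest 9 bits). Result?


1742665688 & 511 = 472

472


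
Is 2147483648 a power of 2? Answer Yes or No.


0b10000000000000000000000000000000. Only one bit set => Yes

Yes


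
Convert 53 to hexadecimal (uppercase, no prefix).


53 = 35 hex

35


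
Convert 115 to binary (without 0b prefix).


115 = 1110011 in binary

1110011


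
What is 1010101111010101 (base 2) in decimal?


1010101111010101 in decimal = 43989

43989


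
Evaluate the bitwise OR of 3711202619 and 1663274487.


0b11011101001101000111010100111011 | 0b1100011001000111000110111110111 = 0b11111111001101111111110111111111 = 4281859583

4281859583


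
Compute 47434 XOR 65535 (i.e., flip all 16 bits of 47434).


47434 ^ 65535 = 18101

18101


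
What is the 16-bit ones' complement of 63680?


63680 ^ 65535 = 1855

1855


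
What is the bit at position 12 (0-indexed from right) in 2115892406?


0b1111110000111011111010010110110, position 12 = 1

1


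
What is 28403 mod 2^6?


28403 & 63 = 51

51


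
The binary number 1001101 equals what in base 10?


1001101 in decimal = 77

77


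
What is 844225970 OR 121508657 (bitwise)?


0b110010010100011101110110110010 | 0b111001111100001001100110001 = 0b110111011111111101111110110011 = 931127219

931127219


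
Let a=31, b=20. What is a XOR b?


31 ^ 20 = 11

11


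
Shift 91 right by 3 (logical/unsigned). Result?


0b1011011 >> 3 = 0b1011 = 11

11


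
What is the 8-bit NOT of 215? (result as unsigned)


~0b11010111 = 0b101000 = 40 (8-bit unsigned)

40


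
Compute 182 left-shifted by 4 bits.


0b10110110 << 4 = 0b101101100000 = 2912

2912


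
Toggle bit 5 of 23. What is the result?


23 ^ (1 << 5) = 23 ^ 32 = 55

55


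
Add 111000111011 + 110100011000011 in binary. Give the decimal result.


111000111011 + 110100011000011 = 111011011111110 = 30462

30462


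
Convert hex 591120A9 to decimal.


591120A9 hex = 1494294697 decimal

1494294697


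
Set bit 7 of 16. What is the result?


16 | (1 << 7) = 16 | 128 = 144

144


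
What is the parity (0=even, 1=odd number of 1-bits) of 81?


0b1010001 has 3 ones => parity 1

1


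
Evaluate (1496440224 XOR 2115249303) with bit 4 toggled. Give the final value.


Step 1: 1496440224 ^ 2115249303 = 656800055
Step 2: 656800055 ^ (1 << 4) = 656800055 ^ 16 = 656800039

656800039


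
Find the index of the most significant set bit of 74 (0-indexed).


0b1001010. Highest set bit at position 6

6


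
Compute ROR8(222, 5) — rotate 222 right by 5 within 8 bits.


Rotate 0b11011110 right by 5 (8-bit) = 0b11110110 = 246

246


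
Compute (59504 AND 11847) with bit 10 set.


Step 1: 59504 & 11847 = 10304
Step 2: 10304 | (1 << 10) = 10304 | 1024 = 11328

11328


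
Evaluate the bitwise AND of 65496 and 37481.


0b1111111111011000 & 0b1001001001101001 = 0b1001001001001000 = 37448

37448


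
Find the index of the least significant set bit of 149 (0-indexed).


0b10010101. Lowest set bit at position 0

0


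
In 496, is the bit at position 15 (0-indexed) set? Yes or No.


0b111110000, bit 15 = 0. No

No


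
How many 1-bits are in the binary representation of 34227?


0b1000010110110011 has 8 set bits

8


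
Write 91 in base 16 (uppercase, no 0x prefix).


91 = 5B hex

5B


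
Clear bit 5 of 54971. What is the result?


54971 & ~(1 << 5) = 54939

54939


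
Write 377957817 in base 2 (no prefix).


377957817 = 10110100001110010110110111001 in binary

10110100001110010110110111001


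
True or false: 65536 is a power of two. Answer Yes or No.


0b10000000000000000. Only one bit set => Yes

Yes


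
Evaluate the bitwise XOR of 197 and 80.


0b11000101 ^ 0b1010000 = 0b10010101 = 149

149


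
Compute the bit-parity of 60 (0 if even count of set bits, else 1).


0b111100 has 4 ones => parity 0

0


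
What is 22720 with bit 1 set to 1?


22720 | (1 << 1) = 22720 | 2 = 22722

22722


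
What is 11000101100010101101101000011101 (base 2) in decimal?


11000101100010101101101000011101 in decimal = 3314211357

3314211357


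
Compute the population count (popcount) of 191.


0b10111111 has 7 set bits

7


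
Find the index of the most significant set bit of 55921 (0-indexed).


0b1101101001110001. Highest set bit at position 15

15


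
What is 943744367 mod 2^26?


943744367 & 67108863 = 4220271

4220271


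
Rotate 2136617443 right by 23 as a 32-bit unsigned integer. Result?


Rotate 0b1111111010110100011000111100011 right by 23 (32-bit) = 0b10110100011000111100011011111110 = 3026437886

3026437886


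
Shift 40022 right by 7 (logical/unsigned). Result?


0b1001110001010110 >> 7 = 0b100111000 = 312

312


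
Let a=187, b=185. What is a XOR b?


187 ^ 185 = 2

2


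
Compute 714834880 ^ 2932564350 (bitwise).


0b101010100110111000001111000000 ^ 0b10101110110010110110000101111110 = 0b10000100010100001110001010111110 = 2219893438

2219893438


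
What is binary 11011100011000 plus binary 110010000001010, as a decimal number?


11011100011000 + 110010000001010 = 1001101100100010 = 39714

39714


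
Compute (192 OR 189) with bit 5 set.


Step 1: 192 | 189 = 253
Step 2: 253 | (1 << 5) = 253 | 32 = 253

253


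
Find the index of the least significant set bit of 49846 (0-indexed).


0b1100001010110110. Lowest set bit at position 1

1


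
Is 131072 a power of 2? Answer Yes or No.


0b100000000000000000. Only one bit set => Yes

Yes


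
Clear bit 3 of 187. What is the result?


187 & ~(1 << 3) = 179

179


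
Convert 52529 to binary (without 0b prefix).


52529 = 1100110100110001 in binary

1100110100110001


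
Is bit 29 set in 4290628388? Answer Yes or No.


0b11111111101111011100101100100100, bit 29 = 1. Yes

Yes


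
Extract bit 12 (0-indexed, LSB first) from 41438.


0b1010000111011110, position 12 = 0

0


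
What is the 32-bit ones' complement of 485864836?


485864836 ^ 4294967295 = 3809102459

3809102459


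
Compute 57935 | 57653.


0b1110001001001111 | 0b1110000100110101 = 0b1110001101111111 = 58239

58239


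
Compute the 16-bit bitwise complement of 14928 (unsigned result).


~0b11101001010000 = 0b1100010110101111 = 50607 (16-bit unsigned)

50607


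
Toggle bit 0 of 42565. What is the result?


42565 ^ (1 << 0) = 42565 ^ 1 = 42564

42564


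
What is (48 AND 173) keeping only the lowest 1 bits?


Step 1: 48 & 173 = 32
Step 2: 32 & 1 = 0

0


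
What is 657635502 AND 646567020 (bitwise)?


0b100111001100101011100010101110 & 0b100110100010011101010001101100 = 0b100110000000001001000000101100 = 637571116

637571116


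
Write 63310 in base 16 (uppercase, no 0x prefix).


63310 = F74E hex

F74E


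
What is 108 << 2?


0b1101100 << 2 = 0b110110000 = 432

432


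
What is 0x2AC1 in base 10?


2AC1 hex = 10945 decimal

10945


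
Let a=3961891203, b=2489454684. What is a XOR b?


3961891203 ^ 2489454684 = 2017966559

2017966559


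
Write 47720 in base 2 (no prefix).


47720 = 1011101001101000 in binary

1011101001101000


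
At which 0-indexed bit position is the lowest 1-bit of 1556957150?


0b1011100110011010100011111011110. Lowest set bit at position 1

1


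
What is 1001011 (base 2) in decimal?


1001011 in decimal = 75

75


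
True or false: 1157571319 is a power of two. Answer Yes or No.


0b1000100111111110010001011110111. Multiple bits set => No

No


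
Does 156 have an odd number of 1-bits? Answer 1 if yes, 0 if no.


0b10011100 has 4 ones => parity 0

0


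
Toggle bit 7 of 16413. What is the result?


16413 ^ (1 << 7) = 16413 ^ 128 = 16541

16541


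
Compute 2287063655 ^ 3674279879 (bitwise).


0b10001000010100011101001001100111 ^ 0b11011011000000010000111111000111 = 0b1010011010100001101110110100000 = 1397808544

1397808544


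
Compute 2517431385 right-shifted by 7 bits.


0b10010110000011001111010001011001 >> 7 = 0b1001011000001100111101000 = 19667432

19667432


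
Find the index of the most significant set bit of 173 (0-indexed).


0b10101101. Highest set bit at position 7

7


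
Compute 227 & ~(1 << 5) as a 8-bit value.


227 & ~(1 << 5) = 195

195


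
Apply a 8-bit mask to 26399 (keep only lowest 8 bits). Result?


26399 & 255 = 31

31


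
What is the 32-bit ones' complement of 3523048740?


3523048740 ^ 4294967295 = 771918555

771918555


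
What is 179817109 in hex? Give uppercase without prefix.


179817109 = AB7CA95 hex

AB7CA95


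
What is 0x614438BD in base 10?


614438BD hex = 1631860925 decimal

1631860925


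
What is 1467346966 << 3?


0b1010111011101011111000000010110 << 3 = 0b1010111011101011111000000010110000 = 11738775728

11738775728


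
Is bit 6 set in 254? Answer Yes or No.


0b11111110, bit 6 = 1. Yes

Yes


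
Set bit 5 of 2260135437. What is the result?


2260135437 | (1 << 5) = 2260135437 | 32 = 2260135469

2260135469


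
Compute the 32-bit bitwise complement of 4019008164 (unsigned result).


~0b11101111100011010011001010100100 = 0b10000011100101100110101011011 = 275959131 (32-bit unsigned)

275959131


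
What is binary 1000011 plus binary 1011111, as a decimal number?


1000011 + 1011111 = 10100010 = 162

162


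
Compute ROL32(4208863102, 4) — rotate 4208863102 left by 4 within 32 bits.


Rotate 0b11111010110111100010011101111110 left by 4 (32-bit) = 0b10101101111000100111011111101111 = 2917300207

2917300207


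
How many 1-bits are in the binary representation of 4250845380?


0b11111101010111101100000011000100 has 17 set bits

17


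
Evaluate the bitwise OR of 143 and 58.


0b10001111 | 0b111010 = 0b10111111 = 191

191


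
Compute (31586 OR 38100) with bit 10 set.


Step 1: 31586 | 38100 = 65526
Step 2: 65526 | (1 << 10) = 65526 | 1024 = 65526

65526


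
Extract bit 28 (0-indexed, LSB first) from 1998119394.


0b1110111000110001110000111100010, position 28 = 1

1


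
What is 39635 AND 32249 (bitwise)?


0b1001101011010011 & 0b111110111111001 = 0b1100011010001 = 6353

6353


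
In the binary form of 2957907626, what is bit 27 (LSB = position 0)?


0b10110000010011100001011010101010, position 27 = 0

0


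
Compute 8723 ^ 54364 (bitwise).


0b10001000010011 ^ 0b1101010001011100 = 0b1111011001001111 = 63055

63055


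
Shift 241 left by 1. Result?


0b11110001 << 1 = 0b111100010 = 482

482


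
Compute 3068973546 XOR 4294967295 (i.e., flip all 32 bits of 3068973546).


3068973546 ^ 4294967295 = 1225993749

1225993749


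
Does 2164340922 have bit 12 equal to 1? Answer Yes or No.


0b10000001000000010011100010111010, bit 12 = 1. Yes

Yes


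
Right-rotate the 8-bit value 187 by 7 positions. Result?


Rotate 0b10111011 right by 7 (8-bit) = 0b1110111 = 119

119


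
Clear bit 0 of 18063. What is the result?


18063 & ~(1 << 0) = 18062

18062


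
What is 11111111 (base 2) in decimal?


11111111 in decimal = 255

255


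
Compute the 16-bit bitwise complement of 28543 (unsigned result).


~0b110111101111111 = 0b1001000010000000 = 36992 (16-bit unsigned)

36992


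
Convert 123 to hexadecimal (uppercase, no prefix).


123 = 7B hex

7B


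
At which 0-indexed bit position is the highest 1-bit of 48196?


0b1011110001000100. Highest set bit at position 15

15


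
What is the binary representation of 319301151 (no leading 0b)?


319301151 = 10011000010000010011000011111 in binary

10011000010000010011000011111


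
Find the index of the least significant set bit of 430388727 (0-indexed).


0b11001101001110011010111110111. Lowest set bit at position 0

0


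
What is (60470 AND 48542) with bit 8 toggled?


Step 1: 60470 & 48542 = 44054
Step 2: 44054 ^ (1 << 8) = 44054 ^ 256 = 44310

44310


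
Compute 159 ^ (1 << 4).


159 ^ (1 << 4) = 159 ^ 16 = 143

143


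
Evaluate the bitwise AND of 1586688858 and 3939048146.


0b1011110100100101111001101011010 & 0b11101010110010010001101011010010 = 0b1001010100000000001001001010010 = 1249907282

1249907282


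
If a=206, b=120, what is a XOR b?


206 ^ 120 = 182

182


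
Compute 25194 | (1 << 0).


25194 | (1 << 0) = 25194 | 1 = 25195

25195


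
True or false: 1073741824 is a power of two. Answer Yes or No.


0b1000000000000000000000000000000. Only one bit set => Yes

Yes


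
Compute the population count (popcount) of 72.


0b1001000 has 2 set bits

2


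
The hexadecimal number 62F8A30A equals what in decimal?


62F8A30A hex = 1660461834 decimal

1660461834


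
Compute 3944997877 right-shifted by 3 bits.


0b11101011001000111110001111110101 >> 3 = 0b11101011001000111110001111110 = 493124734

493124734


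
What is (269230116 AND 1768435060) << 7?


Step 1: 269230116 & 1768435060 = 532516
Step 2: 532516 << 7 = 68162048

68162048


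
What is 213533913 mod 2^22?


213533913 & 4194303 = 3818713

3818713


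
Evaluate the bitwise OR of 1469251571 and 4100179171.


0b1010111100100101111111111110011 | 0b11110100011000111100010011100011 = 0b11110111111100111111111111110011 = 4159963123

4159963123


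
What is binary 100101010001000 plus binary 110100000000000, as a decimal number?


100101010001000 + 110100000000000 = 1011001010001000 = 45704

45704


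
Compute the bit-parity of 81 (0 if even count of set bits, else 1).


0b1010001 has 3 ones => parity 1

1


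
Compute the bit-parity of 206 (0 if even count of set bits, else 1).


0b11001110 has 5 ones => parity 1

1


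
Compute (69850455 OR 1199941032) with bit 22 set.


Step 1: 69850455 | 1199941032 = 1202583039
Step 2: 1202583039 | (1 << 22) = 1202583039 | 4194304 = 1206777343

1206777343


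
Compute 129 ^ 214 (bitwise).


0b10000001 ^ 0b11010110 = 0b1010111 = 87

87


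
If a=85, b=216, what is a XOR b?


85 ^ 216 = 141

141


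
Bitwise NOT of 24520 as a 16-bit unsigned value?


~0b101111111001000 = 0b1010000000110111 = 41015 (16-bit unsigned)

41015


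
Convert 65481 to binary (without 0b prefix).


65481 = 1111111111001001 in binary

1111111111001001


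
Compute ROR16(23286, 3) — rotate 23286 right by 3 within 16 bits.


Rotate 0b101101011110110 right by 3 (16-bit) = 0b1100101101011110 = 52062

52062


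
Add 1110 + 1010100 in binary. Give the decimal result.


1110 + 1010100 = 1100010 = 98

98


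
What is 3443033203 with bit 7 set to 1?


3443033203 | (1 << 7) = 3443033203 | 128 = 3443033331

3443033331


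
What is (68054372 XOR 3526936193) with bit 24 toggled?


Step 1: 68054372 ^ 3526936193 = 3593907173
Step 2: 3593907173 ^ (1 << 24) = 3593907173 ^ 16777216 = 3610684389

3610684389


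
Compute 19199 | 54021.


0b100101011111111 | 0b1101001100000101 = 0b1101101111111111 = 56319

56319


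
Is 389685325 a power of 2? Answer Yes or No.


0b10111001110100010000001001101. Multiple bits set => No

No


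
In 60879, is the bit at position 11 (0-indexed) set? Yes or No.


0b1110110111001111, bit 11 = 1. Yes

Yes


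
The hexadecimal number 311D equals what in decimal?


311D hex = 12573 decimal

12573


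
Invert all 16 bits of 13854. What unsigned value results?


13854 ^ 65535 = 51681

51681


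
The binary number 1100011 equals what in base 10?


1100011 in decimal = 99

99


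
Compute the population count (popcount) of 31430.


0b111101011000110 has 9 set bits

9


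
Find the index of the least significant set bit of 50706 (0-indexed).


0b1100011000010010. Lowest set bit at position 1

1


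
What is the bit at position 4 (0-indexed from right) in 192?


0b11000000, position 4 = 0

0


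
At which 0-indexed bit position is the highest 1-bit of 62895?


0b1111010110101111. Highest set bit at position 15

15


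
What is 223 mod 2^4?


223 & 15 = 15

15


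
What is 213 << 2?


0b11010101 << 2 = 0b1101010100 = 852

852


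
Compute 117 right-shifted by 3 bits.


0b1110101 >> 3 = 0b1110 = 14

14


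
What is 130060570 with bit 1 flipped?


130060570 ^ (1 << 1) = 130060570 ^ 2 = 130060568

130060568


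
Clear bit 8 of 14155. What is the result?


14155 & ~(1 << 8) = 13899

13899


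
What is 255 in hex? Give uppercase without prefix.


255 = FF hex

FF


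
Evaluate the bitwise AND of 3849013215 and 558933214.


0b11100101011010110100011111011111 & 0b100001010100001010010011011110 = 0b100001010000000000010011011110 = 557843678

557843678


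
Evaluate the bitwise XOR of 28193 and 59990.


0b110111000100001 ^ 0b1110101001010110 = 0b1000010001110111 = 33911

33911


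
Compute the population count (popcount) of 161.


0b10100001 has 3 set bits

3


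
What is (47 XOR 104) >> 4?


Step 1: 47 ^ 104 = 71
Step 2: 71 >> 4 = 4

4


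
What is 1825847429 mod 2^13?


1825847429 & 8191 = 6277

6277


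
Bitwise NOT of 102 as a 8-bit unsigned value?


~0b1100110 = 0b10011001 = 153 (8-bit unsigned)

153


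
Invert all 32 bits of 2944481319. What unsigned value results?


2944481319 ^ 4294967295 = 1350485976

1350485976


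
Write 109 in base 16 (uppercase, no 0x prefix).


109 = 6D hex

6D


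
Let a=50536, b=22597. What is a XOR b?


50536 ^ 22597 = 40237

40237


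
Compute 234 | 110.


0b11101010 | 0b1101110 = 0b11101110 = 238

238


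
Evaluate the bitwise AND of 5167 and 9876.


0b1010000101111 & 0b10011010010100 = 0b10000000100 = 1028

1028


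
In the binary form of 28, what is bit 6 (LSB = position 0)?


0b11100, position 6 = 0

0


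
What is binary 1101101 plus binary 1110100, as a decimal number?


1101101 + 1110100 = 11100001 = 225

225


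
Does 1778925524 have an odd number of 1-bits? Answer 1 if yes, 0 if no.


0b1101010000010000011111111010100 has 15 ones => parity 1

1


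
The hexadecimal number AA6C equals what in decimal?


AA6C hex = 43628 decimal

43628


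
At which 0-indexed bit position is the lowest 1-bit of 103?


0b1100111. Lowest set bit at position 0

0


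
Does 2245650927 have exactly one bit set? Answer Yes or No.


0b10000101110110011110100111101111. Multiple bits set => No

No


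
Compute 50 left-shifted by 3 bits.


0b110010 << 3 = 0b110010000 = 400

400


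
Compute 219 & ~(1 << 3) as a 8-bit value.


219 & ~(1 << 3) = 211

211


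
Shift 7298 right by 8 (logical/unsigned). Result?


0b1110010000010 >> 8 = 0b11100 = 28

28


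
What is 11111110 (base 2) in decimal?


11111110 in decimal = 254

254


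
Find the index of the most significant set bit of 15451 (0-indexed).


0b11110001011011. Highest set bit at position 13

13


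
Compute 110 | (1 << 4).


110 | (1 << 4) = 110 | 16 = 126

126


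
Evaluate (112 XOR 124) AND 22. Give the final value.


Step 1: 112 ^ 124 = 12
Step 2: 12 & 22 = 4

4


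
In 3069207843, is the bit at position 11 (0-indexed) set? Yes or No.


0b10110110111100000110010100100011, bit 11 = 0. No

No
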